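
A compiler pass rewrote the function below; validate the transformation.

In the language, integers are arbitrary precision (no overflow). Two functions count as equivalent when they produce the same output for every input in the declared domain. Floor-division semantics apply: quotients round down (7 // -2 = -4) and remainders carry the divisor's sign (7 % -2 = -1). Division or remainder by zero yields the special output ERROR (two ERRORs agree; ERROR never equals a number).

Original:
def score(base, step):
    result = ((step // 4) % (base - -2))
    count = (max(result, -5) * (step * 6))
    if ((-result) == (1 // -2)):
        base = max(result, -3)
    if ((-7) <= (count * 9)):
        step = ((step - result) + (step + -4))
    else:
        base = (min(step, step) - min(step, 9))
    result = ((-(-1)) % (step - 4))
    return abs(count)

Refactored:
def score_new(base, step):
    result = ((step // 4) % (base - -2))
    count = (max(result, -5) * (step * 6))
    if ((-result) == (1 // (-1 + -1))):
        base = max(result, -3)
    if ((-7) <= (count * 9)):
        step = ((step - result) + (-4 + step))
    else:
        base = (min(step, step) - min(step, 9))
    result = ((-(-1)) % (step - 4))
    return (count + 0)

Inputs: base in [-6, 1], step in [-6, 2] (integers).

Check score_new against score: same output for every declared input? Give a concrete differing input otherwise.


The rewrite breaks on base=0, step=-4, where the results are 24 and -24.
score: result = 1; count = -24; ((-result) == (1 // -2)) -> true; base = 1; ((-7) <= (count * 9)) -> false; base = 0; result = -7; return 24
score_new: result = 1; count = -24; ((-result) == (1 // (-1 + -1))) -> true; base = 1; ((-7) <= (count * 9)) -> false; base = 0; result = -7; return -24
verdict: not equivalent; witness: base=0, step=-4


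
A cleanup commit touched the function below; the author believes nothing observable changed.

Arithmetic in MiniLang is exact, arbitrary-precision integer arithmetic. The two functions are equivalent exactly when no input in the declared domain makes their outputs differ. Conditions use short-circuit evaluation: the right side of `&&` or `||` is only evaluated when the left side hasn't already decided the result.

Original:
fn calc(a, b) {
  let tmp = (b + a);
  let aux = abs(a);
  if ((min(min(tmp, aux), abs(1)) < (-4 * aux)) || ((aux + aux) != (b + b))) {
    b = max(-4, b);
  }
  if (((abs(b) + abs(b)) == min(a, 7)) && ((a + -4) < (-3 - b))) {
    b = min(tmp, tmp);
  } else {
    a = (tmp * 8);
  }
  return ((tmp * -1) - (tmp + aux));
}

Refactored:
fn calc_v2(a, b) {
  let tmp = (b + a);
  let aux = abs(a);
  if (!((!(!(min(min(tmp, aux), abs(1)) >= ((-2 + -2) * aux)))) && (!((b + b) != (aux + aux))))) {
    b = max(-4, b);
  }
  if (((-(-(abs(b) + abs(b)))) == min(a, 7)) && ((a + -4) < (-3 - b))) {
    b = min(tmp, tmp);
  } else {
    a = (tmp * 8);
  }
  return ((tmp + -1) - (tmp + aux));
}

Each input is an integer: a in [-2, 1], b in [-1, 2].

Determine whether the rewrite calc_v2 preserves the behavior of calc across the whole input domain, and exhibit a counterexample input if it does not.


Run the pair on a=-2, b=-1.
calc: tmp = -3; aux = 2; ((min(min(tmp, aux), abs(1)) < (-4 * aux)) || ((aux + aux) != (b + b))) -> true; b = -1; (((abs(b) + abs(b)) == min(a, 7)) && ((a + -4) < (-3 - b))) -> false; a = -24; return 4
calc_v2: tmp = -3; aux = 2; (!((!(!(min(min(tmp, aux), abs(1)) >= ((-2 + -2) * aux)))) && (!((b + b) != (aux + aux))))) -> true; b = -1; (((-(-(abs(b) + abs(b)))) == min(a, 7)) && ((a + -4) < (-3 - b))) -> false; a = -24; return -3
4 != -3, so the rewrite changes behavior.
verdict: not equivalent; witness: a=-2, b=-1


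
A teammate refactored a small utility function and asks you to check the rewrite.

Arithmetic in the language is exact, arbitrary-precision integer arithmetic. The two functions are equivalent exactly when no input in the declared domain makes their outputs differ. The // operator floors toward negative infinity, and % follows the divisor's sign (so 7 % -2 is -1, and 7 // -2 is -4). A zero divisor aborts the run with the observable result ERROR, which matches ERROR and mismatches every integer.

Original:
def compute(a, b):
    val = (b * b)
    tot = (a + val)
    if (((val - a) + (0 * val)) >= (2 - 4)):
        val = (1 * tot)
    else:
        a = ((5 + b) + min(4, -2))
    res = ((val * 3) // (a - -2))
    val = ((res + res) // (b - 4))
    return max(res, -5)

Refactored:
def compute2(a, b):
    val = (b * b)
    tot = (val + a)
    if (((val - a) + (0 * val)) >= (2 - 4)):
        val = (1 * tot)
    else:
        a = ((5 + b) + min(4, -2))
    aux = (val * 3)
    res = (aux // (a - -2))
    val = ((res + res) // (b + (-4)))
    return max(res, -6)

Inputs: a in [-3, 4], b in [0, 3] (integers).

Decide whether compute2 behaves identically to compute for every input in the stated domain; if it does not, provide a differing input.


Not equivalent: a=-3, b=3 separates them (-5 vs -6).
compute: val=9, then tot=6, then (((val - a) + (0 * val)) >= (2 - 4)) is true, then val=6, then res=-18, then val=36, then returns -5
compute2: val=9, then tot=6, then (((val - a) + (0 * val)) >= (2 - 4)) is true, then val=6, then aux=18, then res=-18, then val=36, then returns -6
verdict: not equivalent; witness: a=-3, b=3


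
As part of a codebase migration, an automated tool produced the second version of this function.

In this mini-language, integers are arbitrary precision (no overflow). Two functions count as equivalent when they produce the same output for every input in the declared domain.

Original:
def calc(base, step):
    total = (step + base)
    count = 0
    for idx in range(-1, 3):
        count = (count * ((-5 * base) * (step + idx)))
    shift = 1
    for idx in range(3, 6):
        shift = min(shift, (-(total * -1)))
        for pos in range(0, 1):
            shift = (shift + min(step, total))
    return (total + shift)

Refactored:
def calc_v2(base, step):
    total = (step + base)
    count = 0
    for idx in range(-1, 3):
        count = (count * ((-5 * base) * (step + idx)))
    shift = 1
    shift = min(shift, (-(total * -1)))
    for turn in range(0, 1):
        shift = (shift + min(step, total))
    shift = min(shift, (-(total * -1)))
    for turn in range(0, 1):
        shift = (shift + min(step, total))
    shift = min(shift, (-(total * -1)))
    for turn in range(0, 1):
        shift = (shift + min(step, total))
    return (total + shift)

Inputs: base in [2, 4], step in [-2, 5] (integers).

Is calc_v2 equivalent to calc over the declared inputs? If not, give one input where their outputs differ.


The two are interchangeable: local variable names differ; constant usage differs; statement counts differ; arithmetic usage differs; loop structure differs; min/max/abs usage differs, and every declared input agrees.
Tracing base=3, step=3: calc: total := 6 | count := 0 | iter idx=-1: | count := 0 | iter idx=0: | count := 0 | iter idx=1: | count := 0 | iter idx=2: | count := 0 | shift := 1 | iter idx=3: | shift := 1 | iter pos=0: | shift := 4 | iter idx=4: | shift := 4 | iter pos=0: | shift := 7 | iter idx=5: | shift := 6 | iter pos=0: | shift := 9 | result 15 | calc_v2: total := 6 | count := 0 | iter idx=-1: | count := 0 | iter idx=0: | count := 0 | iter idx=1: | count := 0 | iter idx=2: | count := 0 | shift := 1 | shift := 1 | iter turn=0: | shift := 4 | shift := 4 | iter turn=0: | shift := 7 | shift := 6 | iter turn=0: | shift := 9 | result 15 — matching result 15.
An exhaustive pass over the 24 declared inputs shows identical outputs.
verdict: equivalent


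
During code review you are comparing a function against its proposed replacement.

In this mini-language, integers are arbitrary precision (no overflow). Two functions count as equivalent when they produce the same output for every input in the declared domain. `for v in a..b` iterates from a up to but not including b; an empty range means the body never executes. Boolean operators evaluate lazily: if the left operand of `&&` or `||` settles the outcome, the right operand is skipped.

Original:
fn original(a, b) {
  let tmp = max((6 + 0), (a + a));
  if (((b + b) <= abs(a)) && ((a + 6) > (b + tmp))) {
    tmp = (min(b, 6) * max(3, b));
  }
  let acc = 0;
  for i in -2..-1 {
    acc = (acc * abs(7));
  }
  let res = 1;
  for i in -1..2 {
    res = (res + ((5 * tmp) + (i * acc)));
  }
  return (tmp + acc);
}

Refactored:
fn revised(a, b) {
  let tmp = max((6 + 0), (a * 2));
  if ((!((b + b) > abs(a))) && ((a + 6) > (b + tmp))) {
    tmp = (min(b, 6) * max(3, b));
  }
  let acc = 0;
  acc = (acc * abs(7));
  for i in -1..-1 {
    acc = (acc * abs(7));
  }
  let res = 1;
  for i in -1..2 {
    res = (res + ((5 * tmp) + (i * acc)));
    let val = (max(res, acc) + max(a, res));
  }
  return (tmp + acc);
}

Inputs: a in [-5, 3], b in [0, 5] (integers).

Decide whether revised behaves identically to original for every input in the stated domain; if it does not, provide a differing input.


Changes here: arithmetic usage differs; loop structure differs; constant usage differs; statement counts differ; boolean connective usage differs; min/max/abs usage differs; local variable names differ; comparison usage differs; the full 54-point sweep finds no disagreement.
verdict: equivalent


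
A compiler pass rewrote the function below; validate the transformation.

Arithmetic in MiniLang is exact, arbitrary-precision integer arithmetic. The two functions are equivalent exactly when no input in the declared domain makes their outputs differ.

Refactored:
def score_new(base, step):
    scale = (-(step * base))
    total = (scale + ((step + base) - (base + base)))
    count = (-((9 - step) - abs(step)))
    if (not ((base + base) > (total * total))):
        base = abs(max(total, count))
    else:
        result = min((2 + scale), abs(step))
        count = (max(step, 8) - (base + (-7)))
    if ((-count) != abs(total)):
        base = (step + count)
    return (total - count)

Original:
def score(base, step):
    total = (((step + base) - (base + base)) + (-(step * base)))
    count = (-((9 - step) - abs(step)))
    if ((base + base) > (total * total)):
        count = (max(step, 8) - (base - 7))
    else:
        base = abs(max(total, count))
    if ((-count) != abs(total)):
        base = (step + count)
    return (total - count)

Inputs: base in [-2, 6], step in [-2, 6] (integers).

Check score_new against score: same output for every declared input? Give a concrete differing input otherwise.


Although arithmetic usage differs, boolean connective usage differs, local variable names differ, constant usage differs, statement counts differ, min/max/abs usage differs, 81/81 inputs agree.
verdict: equivalent


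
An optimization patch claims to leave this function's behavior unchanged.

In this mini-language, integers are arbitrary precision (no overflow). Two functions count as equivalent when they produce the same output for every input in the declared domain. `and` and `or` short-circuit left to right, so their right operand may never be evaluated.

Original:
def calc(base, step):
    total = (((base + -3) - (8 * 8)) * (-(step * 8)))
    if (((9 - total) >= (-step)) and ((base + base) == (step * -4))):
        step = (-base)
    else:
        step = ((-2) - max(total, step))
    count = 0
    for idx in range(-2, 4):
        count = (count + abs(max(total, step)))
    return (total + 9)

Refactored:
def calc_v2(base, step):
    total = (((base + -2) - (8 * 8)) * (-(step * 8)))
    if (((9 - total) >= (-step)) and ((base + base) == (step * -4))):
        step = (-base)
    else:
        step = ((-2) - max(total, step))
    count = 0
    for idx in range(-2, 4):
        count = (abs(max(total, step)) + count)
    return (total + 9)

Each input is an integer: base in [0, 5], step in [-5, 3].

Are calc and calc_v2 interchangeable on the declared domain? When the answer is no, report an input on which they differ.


Take base=0, step=-5.
calc: total becomes -2680; next (((9 - total) >= (-step)) and ((base + base) == (step * -4))) evaluates to false; next step becomes 3; next count becomes 0; next at idx=-2:; next count becomes 3; next at idx=-1:; next count becomes 6; next at idx=0:; next count becomes 9; next at idx=1:; next count becomes 12; next at idx=2:; next count becomes 15; next at idx=3:; next count becomes 18; next final value -2671
calc_v2: total becomes -2640; next (((9 - total) >= (-step)) and ((base + base) == (step * -4))) evaluates to false; next step becomes 3; next count becomes 0; next at idx=-2:; next count becomes 3; next at idx=-1:; next count becomes 6; next at idx=0:; next count becomes 9; next at idx=1:; next count becomes 12; next at idx=2:; next count becomes 15; next at idx=3:; next count becomes 18; next final value -2631
-2671 against -2631: the behavior changed.
verdict: not equivalent; witness: base=0, step=-5


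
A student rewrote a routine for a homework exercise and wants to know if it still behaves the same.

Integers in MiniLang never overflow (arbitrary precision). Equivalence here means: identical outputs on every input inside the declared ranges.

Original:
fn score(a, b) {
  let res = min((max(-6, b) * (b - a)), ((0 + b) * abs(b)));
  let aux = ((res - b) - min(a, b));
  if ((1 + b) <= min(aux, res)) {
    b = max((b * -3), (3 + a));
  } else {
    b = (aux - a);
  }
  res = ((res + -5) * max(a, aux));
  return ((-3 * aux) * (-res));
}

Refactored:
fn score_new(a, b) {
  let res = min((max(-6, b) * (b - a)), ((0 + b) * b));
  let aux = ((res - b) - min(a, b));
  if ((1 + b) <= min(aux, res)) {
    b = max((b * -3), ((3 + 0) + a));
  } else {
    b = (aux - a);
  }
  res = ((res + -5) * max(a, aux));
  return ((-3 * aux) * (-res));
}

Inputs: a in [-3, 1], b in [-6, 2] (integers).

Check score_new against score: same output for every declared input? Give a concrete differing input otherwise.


The rewrite breaks on a=-3, b=-6, where the results are -8856 and 35100.
score: res := -36 | aux := -24 | ((1 + b) <= min(aux, res)): false | b := -21 | res := 123 | result -8856
score_new: res := 18 | aux := 30 | ((1 + b) <= min(aux, res)): true | b := 18 | res := 390 | result 35100
verdict: not equivalent; witness: a=-3, b=-6


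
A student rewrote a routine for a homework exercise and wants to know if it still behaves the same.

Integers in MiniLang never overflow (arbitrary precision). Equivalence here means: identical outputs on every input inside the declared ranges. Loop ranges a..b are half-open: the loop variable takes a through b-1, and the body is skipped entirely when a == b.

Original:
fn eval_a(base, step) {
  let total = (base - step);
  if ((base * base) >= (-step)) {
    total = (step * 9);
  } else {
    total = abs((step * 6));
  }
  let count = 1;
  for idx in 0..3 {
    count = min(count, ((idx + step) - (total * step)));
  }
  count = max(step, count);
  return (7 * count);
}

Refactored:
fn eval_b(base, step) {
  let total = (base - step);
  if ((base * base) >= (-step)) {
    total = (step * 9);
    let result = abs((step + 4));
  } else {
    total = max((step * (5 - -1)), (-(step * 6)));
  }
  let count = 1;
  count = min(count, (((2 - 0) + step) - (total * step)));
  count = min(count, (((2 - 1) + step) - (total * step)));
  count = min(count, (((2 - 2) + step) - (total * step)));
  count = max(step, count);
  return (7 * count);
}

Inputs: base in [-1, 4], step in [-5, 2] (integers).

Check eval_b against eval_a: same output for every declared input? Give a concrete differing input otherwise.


Although loop structure differs; statement counts differ; local variable names differ; constant usage differs; arithmetic usage differs; min/max/abs usage differs, 48/48 inputs agree.
verdict: equivalent


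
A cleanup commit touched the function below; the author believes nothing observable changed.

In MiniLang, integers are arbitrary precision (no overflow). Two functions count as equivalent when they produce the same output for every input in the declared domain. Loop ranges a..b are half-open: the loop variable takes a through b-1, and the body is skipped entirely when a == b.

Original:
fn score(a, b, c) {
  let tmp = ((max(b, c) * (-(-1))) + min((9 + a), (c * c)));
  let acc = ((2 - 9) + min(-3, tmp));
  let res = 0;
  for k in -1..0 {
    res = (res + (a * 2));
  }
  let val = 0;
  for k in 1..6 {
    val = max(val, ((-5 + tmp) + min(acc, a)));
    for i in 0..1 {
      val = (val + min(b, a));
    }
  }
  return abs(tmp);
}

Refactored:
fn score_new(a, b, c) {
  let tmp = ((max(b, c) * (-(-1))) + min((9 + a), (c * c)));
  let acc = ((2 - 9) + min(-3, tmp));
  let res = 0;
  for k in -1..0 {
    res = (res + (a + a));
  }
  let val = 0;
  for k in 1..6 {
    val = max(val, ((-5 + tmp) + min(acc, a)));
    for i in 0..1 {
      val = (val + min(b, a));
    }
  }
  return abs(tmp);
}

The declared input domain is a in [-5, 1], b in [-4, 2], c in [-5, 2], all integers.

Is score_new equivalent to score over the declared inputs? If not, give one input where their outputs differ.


Side by side, the visible changes include: arithmetic usage differs; and constant usage differs.
One worked example (a=-2, b=2, c=-2) — score: tmp=6, then acc=-10, then res=0, then (k=-1), then res=-4, then val=0, then (k=1), then val=0, then (i=0), then val=-2, then (k=2), then val=-2, then (i=0), then val=-4, then (k=3), then val=-4, then (i=0), then val=-6, then (k=4), then val=-6, then (i=0), then val=-8, then (k=5), then val=-8, then (i=0), then val=-10, then returns 6; score_new: tmp=6, then acc=-10, then res=0, then (k=-1), then res=-4, then val=0, then (k=1), then val=0, then (i=0), then val=-2, then (k=2), then val=-2, then (i=0), then val=-4, then (k=3), then val=-4, then (i=0), then val=-6, then (k=4), then val=-6, then (i=0), then val=-8, then (k=5), then val=-8, then (i=0), then val=-10, then returns 6; agreement on 6.
An exhaustive pass over the 392 declared inputs shows identical outputs.
verdict: equivalent


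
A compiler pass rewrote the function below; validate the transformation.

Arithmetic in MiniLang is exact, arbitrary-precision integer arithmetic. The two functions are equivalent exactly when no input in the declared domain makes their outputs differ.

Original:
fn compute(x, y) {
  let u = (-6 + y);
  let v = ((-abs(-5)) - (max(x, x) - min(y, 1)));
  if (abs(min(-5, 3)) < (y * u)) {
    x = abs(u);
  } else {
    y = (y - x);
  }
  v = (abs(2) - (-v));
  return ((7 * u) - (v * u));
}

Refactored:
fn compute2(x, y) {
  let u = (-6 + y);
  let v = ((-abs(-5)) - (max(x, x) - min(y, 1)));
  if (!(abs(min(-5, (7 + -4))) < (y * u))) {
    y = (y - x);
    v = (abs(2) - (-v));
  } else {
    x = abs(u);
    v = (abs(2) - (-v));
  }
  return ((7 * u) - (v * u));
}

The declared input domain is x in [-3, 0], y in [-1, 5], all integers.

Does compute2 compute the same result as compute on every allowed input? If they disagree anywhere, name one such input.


Comparing the listings, the differences include: min/max/abs usage differs, statement counts differ, constant usage differs, boolean connective usage differs, arithmetic usage differs.
Tracing x=0, y=2: compute: u := -4 | v := -4 | (abs(min(-5, 3)) < (y * u)): false | y := 2 | v := -2 | result -36 | compute2: u := -4 | v := -4 | (!(abs(min(-5, (7 + -4))) < (y * u))): true | y := 2 | v := -2 | result -36 — matching result -36.
An exhaustive pass over the 28 declared inputs shows identical outputs.
verdict: equivalent


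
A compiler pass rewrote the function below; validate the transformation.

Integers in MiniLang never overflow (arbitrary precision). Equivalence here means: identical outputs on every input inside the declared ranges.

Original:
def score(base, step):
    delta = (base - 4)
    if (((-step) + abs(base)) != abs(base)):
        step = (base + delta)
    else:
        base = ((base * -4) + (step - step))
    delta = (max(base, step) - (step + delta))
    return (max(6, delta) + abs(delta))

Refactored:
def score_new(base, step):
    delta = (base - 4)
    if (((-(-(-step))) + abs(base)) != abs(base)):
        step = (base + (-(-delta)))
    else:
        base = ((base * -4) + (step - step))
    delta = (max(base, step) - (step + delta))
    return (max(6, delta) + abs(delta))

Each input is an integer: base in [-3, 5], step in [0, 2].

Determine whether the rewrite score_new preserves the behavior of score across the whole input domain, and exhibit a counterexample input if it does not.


This is a faithful refactor — same computation, different form, but the computed results match everywhere.
Spot check at base=-3, step=2 — score: delta = -7; (((-step) + abs(base)) != abs(base)) -> true; step = -10; delta = 14; return 28. score_new: delta = -7; (((-(-(-step))) + abs(base)) != abs(base)) -> true; step = -10; delta = 14; return 28. Both give 28.
Checked all 27 inputs in the declared domain: the outputs agree on every one.
verdict: equivalent


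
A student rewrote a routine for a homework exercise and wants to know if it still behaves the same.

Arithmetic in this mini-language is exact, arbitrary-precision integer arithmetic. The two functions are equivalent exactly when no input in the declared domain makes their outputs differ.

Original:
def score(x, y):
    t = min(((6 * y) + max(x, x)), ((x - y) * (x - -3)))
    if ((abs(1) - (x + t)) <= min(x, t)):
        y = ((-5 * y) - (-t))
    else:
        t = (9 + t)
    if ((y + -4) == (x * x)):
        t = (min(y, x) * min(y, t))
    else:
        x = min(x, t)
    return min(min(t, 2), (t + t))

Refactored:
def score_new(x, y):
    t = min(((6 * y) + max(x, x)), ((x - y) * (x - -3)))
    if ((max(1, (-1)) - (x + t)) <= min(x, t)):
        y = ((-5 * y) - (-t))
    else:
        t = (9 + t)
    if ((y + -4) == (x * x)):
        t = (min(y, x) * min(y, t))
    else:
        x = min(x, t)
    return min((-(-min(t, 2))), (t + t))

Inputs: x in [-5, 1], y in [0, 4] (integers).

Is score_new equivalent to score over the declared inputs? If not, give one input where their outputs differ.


Reading the diff, among the changes: min/max/abs usage differs, plus constant usage differs.
Tracing x=-3, y=3: score: t = 0; ((abs(1) - (x + t)) <= min(x, t)) -> false; t = 9; ((y + -4) == (x * x)) -> false; x = -3; return 2 | score_new: t = 0; ((max(1, (-1)) - (x + t)) <= min(x, t)) -> false; t = 9; ((y + -4) == (x * x)) -> false; x = -3; return 2 — matching result 2.
An exhaustive pass over the 35 declared inputs shows identical outputs.
verdict: equivalent


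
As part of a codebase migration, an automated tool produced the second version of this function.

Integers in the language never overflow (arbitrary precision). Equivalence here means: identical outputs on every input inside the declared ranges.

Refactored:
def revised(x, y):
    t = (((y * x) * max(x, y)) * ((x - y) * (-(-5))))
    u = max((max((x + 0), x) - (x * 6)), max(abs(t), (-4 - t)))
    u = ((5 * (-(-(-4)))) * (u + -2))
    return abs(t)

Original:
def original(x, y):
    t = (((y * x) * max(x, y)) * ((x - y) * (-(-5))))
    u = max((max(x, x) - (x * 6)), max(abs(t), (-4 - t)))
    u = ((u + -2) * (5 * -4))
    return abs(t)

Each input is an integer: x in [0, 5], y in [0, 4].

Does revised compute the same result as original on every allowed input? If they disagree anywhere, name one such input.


Although arithmetic usage differs; constant usage differs, 30/30 inputs agree.
verdict: equivalent


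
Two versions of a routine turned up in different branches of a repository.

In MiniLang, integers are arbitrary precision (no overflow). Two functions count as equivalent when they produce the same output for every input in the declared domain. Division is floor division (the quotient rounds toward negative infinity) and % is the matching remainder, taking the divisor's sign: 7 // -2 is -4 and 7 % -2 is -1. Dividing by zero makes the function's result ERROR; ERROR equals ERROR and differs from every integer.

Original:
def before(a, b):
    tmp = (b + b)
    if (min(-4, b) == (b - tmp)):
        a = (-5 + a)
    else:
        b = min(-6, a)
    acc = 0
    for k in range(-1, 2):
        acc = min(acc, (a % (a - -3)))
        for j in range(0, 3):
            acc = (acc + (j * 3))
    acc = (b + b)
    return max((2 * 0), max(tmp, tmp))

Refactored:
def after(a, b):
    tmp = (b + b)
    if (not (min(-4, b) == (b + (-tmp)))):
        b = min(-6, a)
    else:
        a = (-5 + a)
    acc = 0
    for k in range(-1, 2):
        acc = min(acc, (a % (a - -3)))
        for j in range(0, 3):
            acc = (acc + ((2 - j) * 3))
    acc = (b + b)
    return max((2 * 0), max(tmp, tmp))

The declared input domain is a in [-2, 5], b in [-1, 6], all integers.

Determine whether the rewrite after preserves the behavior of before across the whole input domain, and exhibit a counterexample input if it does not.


Differences: constant usage differs, and boolean connective usage differs, and arithmetic usage differs — yet all 64 inputs agree.
verdict: equivalent


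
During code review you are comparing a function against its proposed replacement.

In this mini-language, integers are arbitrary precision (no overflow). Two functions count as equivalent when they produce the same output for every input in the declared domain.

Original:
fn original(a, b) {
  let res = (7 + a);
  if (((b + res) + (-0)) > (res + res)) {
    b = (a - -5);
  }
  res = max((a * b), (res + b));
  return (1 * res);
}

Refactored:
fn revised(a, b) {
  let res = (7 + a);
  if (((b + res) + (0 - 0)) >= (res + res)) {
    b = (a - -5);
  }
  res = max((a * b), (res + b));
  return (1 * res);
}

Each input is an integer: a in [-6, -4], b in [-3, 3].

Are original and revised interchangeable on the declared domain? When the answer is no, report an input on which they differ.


Consider the input a=-6, b=1.
original: res becomes 1; next (((b + res) + (-0)) > (res + res)) evaluates to false; next res becomes 2; next final value 2
revised: res becomes 1; next (((b + res) + (0 - 0)) >= (res + res)) evaluates to true; next b becomes -1; next res becomes 6; next final value 6
2 != 6, so the rewrite changes behavior.
verdict: not equivalent; witness: a=-6, b=1


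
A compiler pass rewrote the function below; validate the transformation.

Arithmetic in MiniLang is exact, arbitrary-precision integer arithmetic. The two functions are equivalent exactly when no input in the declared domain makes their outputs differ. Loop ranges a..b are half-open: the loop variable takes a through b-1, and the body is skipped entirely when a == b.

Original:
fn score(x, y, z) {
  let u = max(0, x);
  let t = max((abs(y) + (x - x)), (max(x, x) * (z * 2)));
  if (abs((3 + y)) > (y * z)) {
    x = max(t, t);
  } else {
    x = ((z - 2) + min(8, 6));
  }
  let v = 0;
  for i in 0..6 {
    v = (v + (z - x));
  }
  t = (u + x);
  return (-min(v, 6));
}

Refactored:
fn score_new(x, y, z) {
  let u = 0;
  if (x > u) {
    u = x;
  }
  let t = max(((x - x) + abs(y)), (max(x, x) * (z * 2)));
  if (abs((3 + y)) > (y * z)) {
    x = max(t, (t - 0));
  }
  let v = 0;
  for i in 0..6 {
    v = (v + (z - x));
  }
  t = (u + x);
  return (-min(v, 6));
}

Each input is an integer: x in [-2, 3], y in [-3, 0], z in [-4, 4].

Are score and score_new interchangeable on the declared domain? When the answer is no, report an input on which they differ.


On input x=-2, y=-3, z=-4, score returns 24 while score_new returns 12.
verdict: not equivalent; witness: x=-2, y=-3, z=-4


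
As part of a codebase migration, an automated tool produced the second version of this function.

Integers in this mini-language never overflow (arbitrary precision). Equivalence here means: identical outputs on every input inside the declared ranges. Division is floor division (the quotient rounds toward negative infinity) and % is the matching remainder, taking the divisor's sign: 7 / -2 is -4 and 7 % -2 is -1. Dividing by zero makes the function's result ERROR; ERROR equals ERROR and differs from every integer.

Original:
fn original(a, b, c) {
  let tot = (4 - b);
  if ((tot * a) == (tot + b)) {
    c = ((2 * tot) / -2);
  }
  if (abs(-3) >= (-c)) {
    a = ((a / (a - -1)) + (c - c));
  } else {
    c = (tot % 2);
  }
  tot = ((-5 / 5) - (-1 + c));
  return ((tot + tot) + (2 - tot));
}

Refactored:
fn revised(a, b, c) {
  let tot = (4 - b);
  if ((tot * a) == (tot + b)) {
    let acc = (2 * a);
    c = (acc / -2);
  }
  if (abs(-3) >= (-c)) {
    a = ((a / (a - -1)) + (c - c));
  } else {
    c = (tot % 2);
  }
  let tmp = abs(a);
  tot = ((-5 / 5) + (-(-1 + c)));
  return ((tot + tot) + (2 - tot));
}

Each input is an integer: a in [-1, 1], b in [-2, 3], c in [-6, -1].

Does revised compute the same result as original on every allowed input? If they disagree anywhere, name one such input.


Not equivalent: a=1, b=0, c=-6 separates them (2 vs 3).
original: tot=4, then ((tot * a) == (tot + b)) is true, then c=-4, then (abs(-3) >= (-c)) is false, then c=0, then tot=0, then returns 2
revised: tot=4, then ((tot * a) == (tot + b)) is true, then acc=2, then c=-1, then (abs(-3) >= (-c)) is true, then a=0, then tmp=0, then tot=1, then returns 3
verdict: not equivalent; witness: a=1, b=0, c=-6


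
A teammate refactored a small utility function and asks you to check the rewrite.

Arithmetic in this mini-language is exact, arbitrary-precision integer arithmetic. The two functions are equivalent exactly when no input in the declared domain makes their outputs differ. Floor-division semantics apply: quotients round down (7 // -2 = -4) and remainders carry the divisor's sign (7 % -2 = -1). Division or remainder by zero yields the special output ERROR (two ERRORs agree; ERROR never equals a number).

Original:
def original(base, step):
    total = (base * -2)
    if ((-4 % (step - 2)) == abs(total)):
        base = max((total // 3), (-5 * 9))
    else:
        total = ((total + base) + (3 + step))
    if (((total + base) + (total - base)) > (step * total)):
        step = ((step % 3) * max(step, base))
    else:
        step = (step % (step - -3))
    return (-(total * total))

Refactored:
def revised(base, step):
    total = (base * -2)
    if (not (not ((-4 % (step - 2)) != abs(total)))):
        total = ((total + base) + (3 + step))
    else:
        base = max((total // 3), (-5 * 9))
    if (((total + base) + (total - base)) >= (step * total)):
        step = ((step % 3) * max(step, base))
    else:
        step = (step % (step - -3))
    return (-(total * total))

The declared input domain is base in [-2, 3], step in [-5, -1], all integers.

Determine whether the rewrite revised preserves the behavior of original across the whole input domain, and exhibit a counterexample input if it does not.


These are not equivalent — on base=0, step=-3 the outputs split (ERROR vs 0).
original: total=0, then ((-4 % (step - 2)) == abs(total)) is false, then total=0, then (((total + base) + (total - base)) > (step * total)) is false, then a zero divisor aborts: ERROR
revised: total=0, then (not (not ((-4 % (step - 2)) != abs(total)))) is true, then total=0, then (((total + base) + (total - base)) >= (step * total)) is true, then step=0, then returns 0
verdict: not equivalent; witness: base=0, step=-3


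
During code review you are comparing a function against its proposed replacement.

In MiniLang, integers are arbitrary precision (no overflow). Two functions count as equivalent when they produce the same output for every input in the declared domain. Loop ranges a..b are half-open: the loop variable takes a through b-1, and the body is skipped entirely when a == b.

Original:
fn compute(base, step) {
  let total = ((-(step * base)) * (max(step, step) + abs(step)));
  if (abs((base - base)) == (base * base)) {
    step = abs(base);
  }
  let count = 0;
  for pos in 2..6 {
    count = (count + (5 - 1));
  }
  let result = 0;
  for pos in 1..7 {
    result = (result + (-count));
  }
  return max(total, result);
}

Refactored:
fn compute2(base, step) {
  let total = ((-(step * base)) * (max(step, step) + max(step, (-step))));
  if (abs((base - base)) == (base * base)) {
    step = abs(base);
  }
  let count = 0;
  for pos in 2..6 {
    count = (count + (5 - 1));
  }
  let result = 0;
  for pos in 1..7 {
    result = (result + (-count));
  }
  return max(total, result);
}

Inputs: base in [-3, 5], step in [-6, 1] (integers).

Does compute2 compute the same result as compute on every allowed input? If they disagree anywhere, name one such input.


Changes here: min/max/abs usage differs; the full 72-point sweep finds no disagreement.
verdict: equivalent


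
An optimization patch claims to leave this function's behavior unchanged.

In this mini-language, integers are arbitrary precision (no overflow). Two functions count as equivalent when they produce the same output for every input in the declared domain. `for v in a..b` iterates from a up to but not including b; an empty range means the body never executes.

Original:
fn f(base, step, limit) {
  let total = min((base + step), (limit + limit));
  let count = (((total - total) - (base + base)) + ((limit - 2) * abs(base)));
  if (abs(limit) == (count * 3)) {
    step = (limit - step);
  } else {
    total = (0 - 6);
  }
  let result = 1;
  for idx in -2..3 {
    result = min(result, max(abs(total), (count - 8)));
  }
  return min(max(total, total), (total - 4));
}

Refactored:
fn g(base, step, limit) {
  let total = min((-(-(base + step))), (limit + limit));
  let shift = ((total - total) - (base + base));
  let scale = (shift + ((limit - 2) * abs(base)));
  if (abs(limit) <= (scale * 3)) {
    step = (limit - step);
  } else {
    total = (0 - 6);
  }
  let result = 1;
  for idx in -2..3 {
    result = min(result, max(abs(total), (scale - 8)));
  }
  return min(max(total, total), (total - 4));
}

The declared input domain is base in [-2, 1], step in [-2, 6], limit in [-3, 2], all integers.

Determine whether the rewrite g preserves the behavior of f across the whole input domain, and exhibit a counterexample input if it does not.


These are not equivalent — on base=-2, step=-2, limit=1 the outputs split (-10 vs -8).
f: total=-4, then count=2, then (abs(limit) == (count * 3)) is false, then total=-6, then result=1, then (idx=-2), then result=1, then (idx=-1), then result=1, then (idx=0), then result=1, then (idx=1), then result=1, then (idx=2), then result=1, then returns -10
g: total=-4, then shift=4, then scale=2, then (abs(limit) <= (scale * 3)) is true, then step=3, then result=1, then (idx=-2), then result=1, then (idx=-1), then result=1, then (idx=0), then result=1, then (idx=1), then result=1, then (idx=2), then result=1, then returns -8
verdict: not equivalent; witness: base=-2, step=-2, limit=1


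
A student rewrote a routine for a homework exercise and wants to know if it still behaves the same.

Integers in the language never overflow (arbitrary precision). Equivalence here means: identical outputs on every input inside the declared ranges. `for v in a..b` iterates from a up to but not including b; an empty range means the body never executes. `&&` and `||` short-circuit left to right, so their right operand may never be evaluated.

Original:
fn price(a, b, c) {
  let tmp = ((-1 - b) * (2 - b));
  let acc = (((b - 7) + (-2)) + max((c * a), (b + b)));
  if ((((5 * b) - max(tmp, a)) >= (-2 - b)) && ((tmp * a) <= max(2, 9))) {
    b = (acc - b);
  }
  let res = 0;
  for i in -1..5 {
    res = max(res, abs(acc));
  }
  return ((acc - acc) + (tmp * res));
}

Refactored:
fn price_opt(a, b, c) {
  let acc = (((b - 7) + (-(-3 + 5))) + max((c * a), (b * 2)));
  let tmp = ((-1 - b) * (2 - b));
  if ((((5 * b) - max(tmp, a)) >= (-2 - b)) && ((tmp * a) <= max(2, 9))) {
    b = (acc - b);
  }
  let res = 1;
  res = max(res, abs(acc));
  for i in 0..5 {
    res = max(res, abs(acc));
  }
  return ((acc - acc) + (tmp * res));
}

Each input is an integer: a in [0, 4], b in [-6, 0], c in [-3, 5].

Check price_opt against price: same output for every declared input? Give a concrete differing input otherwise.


Take a=3, b=-6, c=5.
price: tmp = 40; acc = 0; ((((5 * b) - max(tmp, a)) >= (-2 - b)) && ((tmp * a) <= max(2, 9))) -> false; res = 0; [i=-1]; res = 0; [i=0]; res = 0; [i=1]; res = 0; [i=2]; res = 0; [i=3]; res = 0; [i=4]; res = 0; return 0
price_opt: acc = 0; tmp = 40; ((((5 * b) - max(tmp, a)) >= (-2 - b)) && ((tmp * a) <= max(2, 9))) -> false; res = 1; res = 1; [i=0]; res = 1; [i=1]; res = 1; [i=2]; res = 1; [i=3]; res = 1; [i=4]; res = 1; return 40
0 against 40: the behavior changed.
verdict: not equivalent; witness: a=3, b=-6, c=5


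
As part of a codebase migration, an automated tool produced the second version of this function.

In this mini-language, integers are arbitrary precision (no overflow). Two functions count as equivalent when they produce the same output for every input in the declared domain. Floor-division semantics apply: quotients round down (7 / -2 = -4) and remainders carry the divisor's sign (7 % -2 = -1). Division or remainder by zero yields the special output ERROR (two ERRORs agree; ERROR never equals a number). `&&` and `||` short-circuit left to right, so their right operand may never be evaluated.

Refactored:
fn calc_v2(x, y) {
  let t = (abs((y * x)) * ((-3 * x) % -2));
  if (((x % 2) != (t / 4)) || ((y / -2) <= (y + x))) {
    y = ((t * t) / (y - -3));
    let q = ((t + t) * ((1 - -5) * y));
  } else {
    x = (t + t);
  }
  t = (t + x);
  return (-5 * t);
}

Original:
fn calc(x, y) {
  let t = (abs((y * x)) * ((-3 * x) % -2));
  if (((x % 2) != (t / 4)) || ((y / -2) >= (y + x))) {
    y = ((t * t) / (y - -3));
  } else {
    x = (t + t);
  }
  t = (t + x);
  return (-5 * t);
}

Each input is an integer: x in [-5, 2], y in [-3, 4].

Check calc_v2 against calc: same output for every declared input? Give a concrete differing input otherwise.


These are not equivalent — on x=-4, y=-3 the outputs split (ERROR vs 0).
calc: t=0, then (((x % 2) != (t / 4)) || ((y / -2) >= (y + x))) is true, then a zero divisor aborts: ERROR
calc_v2: t=0, then (((x % 2) != (t / 4)) || ((y / -2) <= (y + x))) is false, then x=0, then t=0, then returns 0
verdict: not equivalent; witness: x=-4, y=-3


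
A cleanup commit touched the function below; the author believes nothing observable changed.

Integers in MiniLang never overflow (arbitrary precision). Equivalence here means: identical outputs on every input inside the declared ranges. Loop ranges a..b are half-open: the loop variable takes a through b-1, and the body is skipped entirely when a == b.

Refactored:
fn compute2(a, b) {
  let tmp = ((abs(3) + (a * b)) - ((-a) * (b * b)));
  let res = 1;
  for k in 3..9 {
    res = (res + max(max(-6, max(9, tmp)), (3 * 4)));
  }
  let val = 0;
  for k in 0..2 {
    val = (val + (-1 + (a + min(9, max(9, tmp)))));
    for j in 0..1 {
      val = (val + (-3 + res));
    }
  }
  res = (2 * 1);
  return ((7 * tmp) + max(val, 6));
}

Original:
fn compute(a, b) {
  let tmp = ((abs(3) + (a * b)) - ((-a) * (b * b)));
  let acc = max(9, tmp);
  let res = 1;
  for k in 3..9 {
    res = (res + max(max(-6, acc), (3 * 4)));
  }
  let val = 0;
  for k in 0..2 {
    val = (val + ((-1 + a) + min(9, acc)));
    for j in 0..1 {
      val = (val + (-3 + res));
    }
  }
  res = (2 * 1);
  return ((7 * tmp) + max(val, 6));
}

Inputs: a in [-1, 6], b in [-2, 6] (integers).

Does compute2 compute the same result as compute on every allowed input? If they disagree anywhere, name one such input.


Comparing the listings, the differences include: statement counts differ, plus constant usage differs, plus local variable names differ, plus min/max/abs usage differs.
One worked example (a=-1, b=1) — compute: tmp = 1; acc = 9; res = 1; [k=3]; res = 13; [k=4]; res = 25; [k=5]; res = 37; [k=6]; res = 49; [k=7]; res = 61; [k=8]; res = 73; val = 0; [k=0]; val = 7; [j=0]; val = 77; [k=1]; val = 84; [j=0]; val = 154; res = 2; return 161; compute2: tmp = 1; res = 1; [k=3]; res = 13; [k=4]; res = 25; [k=5]; res = 37; [k=6]; res = 49; [k=7]; res = 61; [k=8]; res = 73; val = 0; [k=0]; val = 7; [j=0]; val = 77; [k=1]; val = 84; [j=0]; val = 154; res = 2; return 161; agreement on 161.
Checked all 72 inputs in the declared domain: the outputs agree on every one.
verdict: equivalent


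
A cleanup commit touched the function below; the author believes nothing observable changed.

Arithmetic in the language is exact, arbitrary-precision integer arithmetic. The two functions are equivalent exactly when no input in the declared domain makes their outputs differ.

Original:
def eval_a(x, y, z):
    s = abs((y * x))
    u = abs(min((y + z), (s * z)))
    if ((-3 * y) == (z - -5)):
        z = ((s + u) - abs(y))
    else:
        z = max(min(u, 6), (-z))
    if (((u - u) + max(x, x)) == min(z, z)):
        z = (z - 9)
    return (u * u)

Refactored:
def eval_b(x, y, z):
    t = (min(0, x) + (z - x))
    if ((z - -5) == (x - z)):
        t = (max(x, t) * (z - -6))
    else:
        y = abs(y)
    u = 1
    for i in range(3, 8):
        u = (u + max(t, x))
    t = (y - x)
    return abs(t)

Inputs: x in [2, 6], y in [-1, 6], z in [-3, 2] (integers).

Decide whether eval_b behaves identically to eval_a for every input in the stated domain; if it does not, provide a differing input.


Not equivalent: x=2, y=-1, z=-3 separates them (36 vs 1).
eval_a: s becomes 2; next u becomes 6; next ((-3 * y) == (z - -5)) evaluates to false; next z becomes 6; next (((u - u) + max(x, x)) == min(z, z)) evaluates to false; next final value 36
eval_b: t becomes -5; next ((z - -5) == (x - z)) evaluates to false; next y becomes 1; next u becomes 1; next at i=3:; next u becomes 3; next at i=4:; next u becomes 5; next at i=5:; next u becomes 7; next at i=6:; next u becomes 9; next at i=7:; next u becomes 11; next t becomes -1; next final value 1
verdict: not equivalent; witness: x=2, y=-1, z=-3
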